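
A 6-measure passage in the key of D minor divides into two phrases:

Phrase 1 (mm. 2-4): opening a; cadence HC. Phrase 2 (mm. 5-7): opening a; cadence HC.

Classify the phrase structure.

repeated phrase

Both phrases have the same opening (a) and the same cadence (half cadence): the second is a restatement, not a consequent, so this is a repeated phrase rather than a period.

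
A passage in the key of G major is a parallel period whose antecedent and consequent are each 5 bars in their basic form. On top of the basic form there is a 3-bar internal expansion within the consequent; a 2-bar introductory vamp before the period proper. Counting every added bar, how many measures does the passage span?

15 measures

Basic parallel period: 5 + 5 = 10 bars.
10 (basic form) + 3 (internal expansion) + 2 (introduction) = 15.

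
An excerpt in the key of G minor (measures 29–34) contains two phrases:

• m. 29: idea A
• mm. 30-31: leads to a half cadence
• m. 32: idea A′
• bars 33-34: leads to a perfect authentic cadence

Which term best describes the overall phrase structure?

parallel period

Phrase 1 ends with a half cadence (weaker) and phrase 2 with a perfect authentic cadence (stronger): antecedent + consequent = a period.
The two phrases open with the same material (A / A′), so the period is parallel.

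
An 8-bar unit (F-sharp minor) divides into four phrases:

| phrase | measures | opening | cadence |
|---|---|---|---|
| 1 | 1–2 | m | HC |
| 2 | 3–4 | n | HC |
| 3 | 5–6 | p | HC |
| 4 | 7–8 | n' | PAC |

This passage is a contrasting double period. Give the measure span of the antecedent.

measures 1–4

In a double period the four phrases pair into a large antecedent (phrases 1–2, ending half cadence) and a large consequent (phrases 3–4, ending perfect authentic cadence). The antecedent spans bars 1–4.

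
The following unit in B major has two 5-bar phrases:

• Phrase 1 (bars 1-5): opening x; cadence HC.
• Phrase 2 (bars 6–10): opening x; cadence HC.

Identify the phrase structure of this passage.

repeated phrase

Both phrases have the same opening (x) and the same cadence (half cadence): the second is a restatement, not a consequent, so this is a repeated phrase rather than a period.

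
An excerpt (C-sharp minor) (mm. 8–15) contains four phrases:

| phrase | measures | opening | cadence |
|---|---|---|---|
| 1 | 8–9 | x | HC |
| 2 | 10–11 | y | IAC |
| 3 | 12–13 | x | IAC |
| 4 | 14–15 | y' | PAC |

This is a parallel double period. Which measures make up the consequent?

In a double period the first pair of phrases (ending imperfect authentic cadence) is the large antecedent and the second pair (ending perfect authentic cadence) is the large consequent; the consequent is measures 12–15.

measures 12–15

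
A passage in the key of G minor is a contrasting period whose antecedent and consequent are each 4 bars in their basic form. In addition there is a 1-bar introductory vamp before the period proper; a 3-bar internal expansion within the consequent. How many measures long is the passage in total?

Basic contrasting period: 4 + 4 = 8 bars.
8 (basic form) + 1 (introduction) + 3 (internal expansion) = 12.

12 measures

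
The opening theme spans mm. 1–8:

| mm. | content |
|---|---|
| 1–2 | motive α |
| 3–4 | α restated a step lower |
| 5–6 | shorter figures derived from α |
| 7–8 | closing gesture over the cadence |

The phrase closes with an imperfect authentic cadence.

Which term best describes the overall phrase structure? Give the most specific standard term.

Basic idea (mm. 1–2) + its repetition (bars 3-4) form the presentation; fragmentation and cadence (mm. 5–8) form the continuation — the 8-bar whole is a sentence.

sentence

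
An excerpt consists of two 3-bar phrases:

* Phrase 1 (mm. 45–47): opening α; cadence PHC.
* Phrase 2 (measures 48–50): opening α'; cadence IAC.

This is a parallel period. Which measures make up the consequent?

measures 48–50

The phrase ending with the weaker cadence (Phrygian half cadence) is the antecedent; the one ending more conclusively (imperfect authentic cadence) is the consequent. The consequent is measures 48–50.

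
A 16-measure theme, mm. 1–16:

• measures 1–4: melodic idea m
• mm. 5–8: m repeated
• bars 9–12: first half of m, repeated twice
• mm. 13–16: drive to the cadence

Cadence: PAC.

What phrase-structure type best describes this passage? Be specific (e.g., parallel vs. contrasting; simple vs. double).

sentence

Basic idea (mm. 1–4) + its repetition (bars 5-8) form the presentation; fragmentation and cadence (bars 9-16) form the continuation — the 16-bar whole is a sentence.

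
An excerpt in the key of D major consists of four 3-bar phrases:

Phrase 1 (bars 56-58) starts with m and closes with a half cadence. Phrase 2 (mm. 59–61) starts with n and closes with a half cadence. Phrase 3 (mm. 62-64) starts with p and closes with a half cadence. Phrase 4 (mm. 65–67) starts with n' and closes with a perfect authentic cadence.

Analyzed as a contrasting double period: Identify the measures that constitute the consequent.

In a double period the four phrases pair into a large antecedent (phrases 1–2, ending half cadence) and a large consequent (phrases 3–4, ending perfect authentic cadence). The consequent spans bars 62–67.

measures 62–67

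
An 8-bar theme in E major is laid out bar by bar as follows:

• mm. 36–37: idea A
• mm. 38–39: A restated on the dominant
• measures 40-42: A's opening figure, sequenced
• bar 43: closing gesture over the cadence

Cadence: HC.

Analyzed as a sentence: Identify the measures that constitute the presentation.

measures 36–39

The presentation of a sentence is the basic idea (mm. 36–37) plus its repetition (bars 38–39); the presentation is therefore measures 36–39.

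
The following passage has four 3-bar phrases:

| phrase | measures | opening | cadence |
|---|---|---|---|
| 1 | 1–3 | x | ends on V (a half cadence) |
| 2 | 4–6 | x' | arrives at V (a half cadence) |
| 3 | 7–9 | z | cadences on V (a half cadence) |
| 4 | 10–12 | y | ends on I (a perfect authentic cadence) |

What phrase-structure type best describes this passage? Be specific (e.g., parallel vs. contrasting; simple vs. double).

contrasting double period

Four phrases in two halves: the first half (measures 1–6) ends with a half cadence, the second (measures 7–12) with a perfect authentic cadence — a large antecedent–consequent pair, i.e. a double period.
Phrase 3 begins with different material from phrase 1, making it contrasting.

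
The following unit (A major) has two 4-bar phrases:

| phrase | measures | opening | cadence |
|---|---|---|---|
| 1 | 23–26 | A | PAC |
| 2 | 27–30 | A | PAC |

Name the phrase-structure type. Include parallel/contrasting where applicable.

Both phrases have the same opening (A) and the same cadence (perfect authentic cadence): the second is a restatement, not a consequent, so this is a repeated phrase rather than a period.

repeated phrase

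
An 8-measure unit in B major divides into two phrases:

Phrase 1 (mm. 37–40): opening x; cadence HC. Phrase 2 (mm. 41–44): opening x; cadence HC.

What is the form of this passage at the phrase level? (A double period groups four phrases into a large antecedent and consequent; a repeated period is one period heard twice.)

Both phrases have the same opening (x) and the same cadence (half cadence): the second is a restatement, not a consequent, so this is a repeated phrase rather than a period.

repeated phrase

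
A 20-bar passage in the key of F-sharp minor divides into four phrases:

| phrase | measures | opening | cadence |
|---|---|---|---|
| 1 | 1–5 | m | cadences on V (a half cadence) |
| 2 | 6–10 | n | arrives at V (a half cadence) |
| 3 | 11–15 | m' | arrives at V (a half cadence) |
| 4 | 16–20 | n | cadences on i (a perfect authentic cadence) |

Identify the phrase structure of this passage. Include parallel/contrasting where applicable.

parallel double period

Four phrases in two halves: the first half (mm. 1-10) ends with a half cadence, the second (mm. 11-20) with a perfect authentic cadence — a large antecedent–consequent pair, i.e. a double period.
Phrase 3 begins with the same material as phrase 1, making it parallel.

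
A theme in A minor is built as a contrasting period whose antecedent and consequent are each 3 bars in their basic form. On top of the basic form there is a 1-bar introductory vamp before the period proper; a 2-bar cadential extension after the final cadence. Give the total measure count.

9 measures

Basic contrasting period: 3 + 3 = 6 bars.
6 (basic form) + 1 (introduction) + 2 (cadential extension) = 9.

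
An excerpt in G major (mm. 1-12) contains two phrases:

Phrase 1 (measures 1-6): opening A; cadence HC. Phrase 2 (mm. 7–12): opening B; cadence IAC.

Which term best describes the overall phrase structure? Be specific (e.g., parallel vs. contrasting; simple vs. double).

Phrase 1 ends with a half cadence (weaker) and phrase 2 with an imperfect authentic cadence (stronger): antecedent + consequent = a period.
The two phrases open with different material (A / B), so the period is contrasting.

contrasting period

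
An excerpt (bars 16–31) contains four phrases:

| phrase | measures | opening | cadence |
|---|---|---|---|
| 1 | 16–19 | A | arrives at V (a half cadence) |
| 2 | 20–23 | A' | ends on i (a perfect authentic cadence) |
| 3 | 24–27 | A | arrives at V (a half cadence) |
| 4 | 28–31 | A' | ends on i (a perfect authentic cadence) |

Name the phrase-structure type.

repeated period

The cadence pattern HC–PAC–HC–PAC is weak–strong twice, and phrases 3–4 restate phrases 1–2: a period heard twice, not a double period (which would end weakly at phrase 2).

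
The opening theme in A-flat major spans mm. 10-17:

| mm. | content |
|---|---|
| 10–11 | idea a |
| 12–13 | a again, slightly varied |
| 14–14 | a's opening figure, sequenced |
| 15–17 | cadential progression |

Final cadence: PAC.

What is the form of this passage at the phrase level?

Basic idea (mm. 10–11) + its repetition (mm. 12-13) form the presentation; fragmentation and cadence (mm. 14–17) form the continuation — the 8-bar whole is a sentence.

sentence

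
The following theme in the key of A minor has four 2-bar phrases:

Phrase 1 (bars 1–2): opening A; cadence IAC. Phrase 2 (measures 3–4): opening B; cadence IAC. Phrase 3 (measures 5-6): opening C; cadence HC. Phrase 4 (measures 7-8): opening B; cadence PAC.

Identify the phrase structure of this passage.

contrasting double period

Four phrases in two halves: the first half (bars 1-4) ends with an imperfect authentic cadence, the second (bars 5–8) with a perfect authentic cadence — a large antecedent–consequent pair, i.e. a double period.
Phrase 3 begins with different material from phrase 1, making it contrasting.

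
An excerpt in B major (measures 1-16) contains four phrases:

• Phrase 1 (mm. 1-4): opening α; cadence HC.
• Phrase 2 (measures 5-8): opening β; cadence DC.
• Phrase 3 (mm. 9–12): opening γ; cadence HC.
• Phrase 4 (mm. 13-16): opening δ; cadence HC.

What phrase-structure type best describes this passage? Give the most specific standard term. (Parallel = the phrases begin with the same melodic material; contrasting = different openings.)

phrase group

Phrase 4 ends with a half cadence, no stronger than phrase 2's deceptive cadence, so the four phrases do not form a double period; nor do phrases 3–4 duplicate 1–2, so it is not a repeated period. With no phrase reaching a conclusive cadence, the passage is a phrase group.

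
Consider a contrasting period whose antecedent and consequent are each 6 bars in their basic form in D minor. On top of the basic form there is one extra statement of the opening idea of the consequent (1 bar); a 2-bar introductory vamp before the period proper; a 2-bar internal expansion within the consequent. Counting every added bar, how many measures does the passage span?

Basic contrasting period: 6 + 6 = 12 bars.
12 (basic form) + 1 (extra statement) + 2 (introduction) + 2 (internal expansion) = 17.

17 measures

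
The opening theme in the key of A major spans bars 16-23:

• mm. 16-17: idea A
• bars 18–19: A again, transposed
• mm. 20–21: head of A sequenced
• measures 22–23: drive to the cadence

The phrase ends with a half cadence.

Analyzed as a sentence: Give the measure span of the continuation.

After the presentation (mm. 16–19), the continuation covers the fragmentation through the cadence: bars 20–23.

measures 20–23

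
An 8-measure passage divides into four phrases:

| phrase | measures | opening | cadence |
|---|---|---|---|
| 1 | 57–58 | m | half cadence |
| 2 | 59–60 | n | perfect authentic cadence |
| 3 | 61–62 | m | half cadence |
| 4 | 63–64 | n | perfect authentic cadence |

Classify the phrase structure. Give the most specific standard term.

The cadence pattern HC–PAC–HC–PAC is weak–strong twice, and phrases 3–4 restate phrases 1–2: a period heard twice, not a double period (which would end weakly at phrase 2).

repeated period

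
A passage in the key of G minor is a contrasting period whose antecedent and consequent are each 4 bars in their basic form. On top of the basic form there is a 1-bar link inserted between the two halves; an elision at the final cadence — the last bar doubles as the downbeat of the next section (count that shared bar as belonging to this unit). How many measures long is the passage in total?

Basic contrasting period: 4 + 4 = 8 bars.
8 (basic form) + 1 (link) = 9.
The elision shares a bar with the next section but does not change this unit's count.

9 measures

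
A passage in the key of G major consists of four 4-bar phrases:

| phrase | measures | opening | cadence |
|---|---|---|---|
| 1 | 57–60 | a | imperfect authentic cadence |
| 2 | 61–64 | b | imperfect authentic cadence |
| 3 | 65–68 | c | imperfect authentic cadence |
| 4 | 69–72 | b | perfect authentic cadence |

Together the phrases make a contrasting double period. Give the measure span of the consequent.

In a double period the first pair of phrases (ending imperfect authentic cadence) is the large antecedent and the second pair (ending perfect authentic cadence) is the large consequent; the consequent is measures 65–72.

measures 65–72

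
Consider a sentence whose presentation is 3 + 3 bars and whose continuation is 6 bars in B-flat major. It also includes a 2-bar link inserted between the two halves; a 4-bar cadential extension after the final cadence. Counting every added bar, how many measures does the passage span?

18 measures

Basic sentence: 3 + 3 + 6 = 12 bars.
12 (basic form) + 2 (link) + 4 (cadential extension) = 18.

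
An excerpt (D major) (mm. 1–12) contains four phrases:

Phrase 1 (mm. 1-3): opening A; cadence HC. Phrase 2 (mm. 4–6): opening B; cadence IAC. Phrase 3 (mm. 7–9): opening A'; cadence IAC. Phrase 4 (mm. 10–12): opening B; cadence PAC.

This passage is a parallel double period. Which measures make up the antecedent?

measures 1–6

In a double period the four phrases pair into a large antecedent (phrases 1–2, ending imperfect authentic cadence) and a large consequent (phrases 3–4, ending perfect authentic cadence). The antecedent spans bars 1–6.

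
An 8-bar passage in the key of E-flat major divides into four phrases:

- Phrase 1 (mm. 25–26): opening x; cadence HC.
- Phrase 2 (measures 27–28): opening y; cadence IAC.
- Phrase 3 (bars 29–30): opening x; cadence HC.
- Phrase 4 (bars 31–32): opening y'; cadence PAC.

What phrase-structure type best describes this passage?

parallel double period

Four phrases in two halves: the first half (measures 25–28) ends with an imperfect authentic cadence, the second (measures 29-32) with a perfect authentic cadence — a large antecedent–consequent pair, i.e. a double period.
Phrase 3 begins with the same material as phrase 1, making it parallel.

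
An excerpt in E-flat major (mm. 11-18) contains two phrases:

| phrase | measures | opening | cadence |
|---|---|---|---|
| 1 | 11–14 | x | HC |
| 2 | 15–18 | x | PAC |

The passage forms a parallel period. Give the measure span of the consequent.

The phrase ending with the weaker cadence (half cadence) is the antecedent; the one ending more conclusively (perfect authentic cadence) is the consequent. The consequent is measures 15–18.

measures 15–18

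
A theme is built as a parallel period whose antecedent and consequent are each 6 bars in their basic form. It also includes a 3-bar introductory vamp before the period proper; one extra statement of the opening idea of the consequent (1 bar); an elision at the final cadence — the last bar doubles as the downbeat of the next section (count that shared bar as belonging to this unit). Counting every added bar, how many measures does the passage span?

16 measures

Basic parallel period: 6 + 6 = 12 bars.
12 (basic form) + 3 (introduction) + 1 (extra statement) = 16.
The elision shares a bar with the next section but does not change this unit's count.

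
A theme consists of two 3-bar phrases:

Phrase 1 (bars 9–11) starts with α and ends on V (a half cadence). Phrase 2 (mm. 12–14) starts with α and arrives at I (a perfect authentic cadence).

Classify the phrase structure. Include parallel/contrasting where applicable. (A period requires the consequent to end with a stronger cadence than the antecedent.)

Phrase 1 ends with a half cadence (weaker) and phrase 2 with a perfect authentic cadence (stronger): antecedent + consequent = a period.
The two phrases open with the same material (α / α), so the period is parallel.

parallel period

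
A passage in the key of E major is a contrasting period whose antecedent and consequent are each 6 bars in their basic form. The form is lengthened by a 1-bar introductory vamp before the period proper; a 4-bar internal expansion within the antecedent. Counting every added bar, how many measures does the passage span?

17 measures

Basic contrasting period: 6 + 6 = 12 bars.
12 (basic form) + 1 (introduction) + 4 (internal expansion) = 17.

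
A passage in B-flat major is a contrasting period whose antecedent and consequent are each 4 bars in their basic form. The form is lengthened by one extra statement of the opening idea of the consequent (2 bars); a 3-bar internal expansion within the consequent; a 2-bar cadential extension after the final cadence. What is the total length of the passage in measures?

Basic contrasting period: 4 + 4 = 8 bars.
8 (basic form) + 2 (extra statement) + 3 (internal expansion) + 2 (cadential extension) = 15.

15 measures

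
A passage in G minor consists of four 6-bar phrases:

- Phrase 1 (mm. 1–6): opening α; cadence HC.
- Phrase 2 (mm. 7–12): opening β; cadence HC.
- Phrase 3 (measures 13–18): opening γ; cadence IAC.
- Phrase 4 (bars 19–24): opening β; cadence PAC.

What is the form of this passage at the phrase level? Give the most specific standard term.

Four phrases in two halves: the first half (mm. 1–12) ends with a half cadence, the second (mm. 13–24) with a perfect authentic cadence — a large antecedent–consequent pair, i.e. a double period.
Phrase 3 begins with different material from phrase 1, making it contrasting.

contrasting double period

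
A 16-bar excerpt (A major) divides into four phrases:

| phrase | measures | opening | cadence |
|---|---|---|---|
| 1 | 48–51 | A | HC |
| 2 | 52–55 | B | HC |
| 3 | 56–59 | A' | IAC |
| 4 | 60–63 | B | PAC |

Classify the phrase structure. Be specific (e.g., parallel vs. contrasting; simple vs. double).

parallel double period

Four phrases in two halves: the first half (measures 48–55) ends with a half cadence, the second (measures 56-63) with a perfect authentic cadence — a large antecedent–consequent pair, i.e. a double period.
Phrase 3 begins with the same material as phrase 1, making it parallel.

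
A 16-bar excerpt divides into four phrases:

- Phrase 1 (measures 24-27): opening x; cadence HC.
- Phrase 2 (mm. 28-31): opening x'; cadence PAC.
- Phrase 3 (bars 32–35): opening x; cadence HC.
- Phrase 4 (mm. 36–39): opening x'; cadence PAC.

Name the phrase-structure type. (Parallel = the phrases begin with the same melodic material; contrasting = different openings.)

The cadence pattern HC–PAC–HC–PAC is weak–strong twice, and phrases 3–4 restate phrases 1–2: a period heard twice, not a double period (which would end weakly at phrase 2).

repeated period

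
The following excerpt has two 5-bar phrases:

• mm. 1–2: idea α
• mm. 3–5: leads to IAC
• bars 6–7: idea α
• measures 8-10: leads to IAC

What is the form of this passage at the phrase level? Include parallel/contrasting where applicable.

repeated phrase

Both phrases have the same opening (α) and the same cadence (imperfect authentic cadence): the second is a restatement, not a consequent, so this is a repeated phrase rather than a period.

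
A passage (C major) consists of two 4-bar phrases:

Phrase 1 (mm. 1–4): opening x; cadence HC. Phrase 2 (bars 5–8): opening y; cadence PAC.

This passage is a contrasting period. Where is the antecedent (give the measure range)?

The antecedent is the phrase ending with the weaker cadence (half cadence, phrase 1) and the consequent the one ending more conclusively (perfect authentic cadence, phrase 2); the antecedent is mm. 1–4.

measures 1–4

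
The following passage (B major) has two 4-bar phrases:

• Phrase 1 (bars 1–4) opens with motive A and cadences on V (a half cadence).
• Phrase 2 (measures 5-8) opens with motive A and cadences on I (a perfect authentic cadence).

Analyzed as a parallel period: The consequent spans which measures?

measures 5–8

The antecedent is the phrase ending with the weaker cadence (half cadence, phrase 1) and the consequent the one ending more conclusively (perfect authentic cadence, phrase 2); the consequent is measures 5–8.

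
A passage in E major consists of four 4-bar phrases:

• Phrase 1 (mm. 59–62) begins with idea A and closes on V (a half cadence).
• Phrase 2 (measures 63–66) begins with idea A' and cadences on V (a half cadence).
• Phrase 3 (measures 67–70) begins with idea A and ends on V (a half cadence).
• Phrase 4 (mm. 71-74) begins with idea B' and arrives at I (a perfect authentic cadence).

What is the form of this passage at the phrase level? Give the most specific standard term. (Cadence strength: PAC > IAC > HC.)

parallel double period

Four phrases in two halves: the first half (measures 59-66) ends with a half cadence, the second (bars 67-74) with a perfect authentic cadence — a large antecedent–consequent pair, i.e. a double period.
Phrase 3 begins with the same material as phrase 1, making it parallel.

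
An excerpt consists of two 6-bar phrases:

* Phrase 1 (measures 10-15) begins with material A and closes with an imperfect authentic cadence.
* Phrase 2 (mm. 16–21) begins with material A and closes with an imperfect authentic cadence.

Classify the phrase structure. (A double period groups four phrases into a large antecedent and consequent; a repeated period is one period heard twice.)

Both phrases have the same opening (A) and the same cadence (imperfect authentic cadence): the second is a restatement, not a consequent, so this is a repeated phrase rather than a period.

repeated phrase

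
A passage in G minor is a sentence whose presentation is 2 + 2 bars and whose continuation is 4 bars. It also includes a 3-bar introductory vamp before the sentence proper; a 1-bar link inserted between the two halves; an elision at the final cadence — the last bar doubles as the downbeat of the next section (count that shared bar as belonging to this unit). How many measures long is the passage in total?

Basic sentence: 2 + 2 + 4 = 8 bars.
8 (basic form) + 3 (introduction) + 1 (link) = 12.
The elision shares a bar with the next section but does not change this unit's count.

12 measures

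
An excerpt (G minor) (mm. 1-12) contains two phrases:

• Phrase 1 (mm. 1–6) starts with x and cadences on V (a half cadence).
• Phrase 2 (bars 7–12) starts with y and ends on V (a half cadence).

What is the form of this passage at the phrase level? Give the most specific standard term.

phrase group

The second phrase closes with a half cadence, which is not stronger than the first phrase's half cadence; without a weak→strong cadential pair there is no antecedent–consequent relationship, so this is a phrase group rather than a period.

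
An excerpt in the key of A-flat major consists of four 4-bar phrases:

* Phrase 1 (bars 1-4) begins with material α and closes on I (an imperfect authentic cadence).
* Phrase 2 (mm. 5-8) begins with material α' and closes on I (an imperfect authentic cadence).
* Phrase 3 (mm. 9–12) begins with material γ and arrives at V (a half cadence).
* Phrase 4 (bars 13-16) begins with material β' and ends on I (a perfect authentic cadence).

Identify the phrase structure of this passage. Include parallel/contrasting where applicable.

Four phrases in two halves: the first half (mm. 1–8) ends with an imperfect authentic cadence, the second (measures 9–16) with a perfect authentic cadence — a large antecedent–consequent pair, i.e. a double period.
Phrase 3 begins with different material from phrase 1, making it contrasting.

contrasting double period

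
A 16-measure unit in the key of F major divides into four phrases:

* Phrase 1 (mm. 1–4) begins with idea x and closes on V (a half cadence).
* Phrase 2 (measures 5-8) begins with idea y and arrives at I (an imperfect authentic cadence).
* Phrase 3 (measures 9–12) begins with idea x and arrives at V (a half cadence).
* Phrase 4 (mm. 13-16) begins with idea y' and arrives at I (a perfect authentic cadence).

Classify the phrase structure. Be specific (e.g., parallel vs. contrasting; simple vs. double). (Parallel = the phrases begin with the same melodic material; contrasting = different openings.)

Four phrases in two halves: the first half (mm. 1–8) ends with an imperfect authentic cadence, the second (measures 9–16) with a perfect authentic cadence — a large antecedent–consequent pair, i.e. a double period.
Phrase 3 begins with the same material as phrase 1, making it parallel.

parallel double period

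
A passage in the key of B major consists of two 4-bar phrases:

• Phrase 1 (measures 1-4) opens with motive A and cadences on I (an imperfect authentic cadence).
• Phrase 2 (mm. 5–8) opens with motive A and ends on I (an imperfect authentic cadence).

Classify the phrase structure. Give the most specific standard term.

Both phrases have the same opening (A) and the same cadence (imperfect authentic cadence): the second is a restatement, not a consequent, so this is a repeated phrase rather than a period.

repeated phrase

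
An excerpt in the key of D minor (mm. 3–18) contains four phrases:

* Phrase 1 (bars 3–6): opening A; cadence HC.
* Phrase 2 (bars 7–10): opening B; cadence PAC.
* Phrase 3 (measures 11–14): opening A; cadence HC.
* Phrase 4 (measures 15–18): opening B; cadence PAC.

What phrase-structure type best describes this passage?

The cadence pattern HC–PAC–HC–PAC is weak–strong twice, and phrases 3–4 restate phrases 1–2: a period heard twice, not a double period (which would end weakly at phrase 2).

repeated period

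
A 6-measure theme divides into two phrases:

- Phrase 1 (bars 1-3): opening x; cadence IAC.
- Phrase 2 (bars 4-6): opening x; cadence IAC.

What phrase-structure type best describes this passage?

Both phrases have the same opening (x) and the same cadence (imperfect authentic cadence): the second is a restatement, not a consequent, so this is a repeated phrase rather than a period.

repeated phrase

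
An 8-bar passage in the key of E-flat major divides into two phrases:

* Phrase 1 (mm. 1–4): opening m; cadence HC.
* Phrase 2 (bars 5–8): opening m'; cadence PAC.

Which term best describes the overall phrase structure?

Phrase 1 ends with a half cadence (weaker) and phrase 2 with a perfect authentic cadence (stronger): antecedent + consequent = a period.
The two phrases open with the same material (m / m'), so the period is parallel.

parallel period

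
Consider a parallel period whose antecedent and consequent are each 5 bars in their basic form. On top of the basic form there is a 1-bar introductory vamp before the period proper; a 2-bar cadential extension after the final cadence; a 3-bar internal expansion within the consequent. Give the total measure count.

16 measures

Basic parallel period: 5 + 5 = 10 bars.
10 (basic form) + 1 (introduction) + 2 (cadential extension) + 3 (internal expansion) = 16.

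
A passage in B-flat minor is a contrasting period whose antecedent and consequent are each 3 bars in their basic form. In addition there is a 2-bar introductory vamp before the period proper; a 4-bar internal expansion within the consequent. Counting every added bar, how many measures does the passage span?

Basic contrasting period: 3 + 3 = 6 bars.
6 (basic form) + 2 (introduction) + 4 (internal expansion) = 12.

12 measures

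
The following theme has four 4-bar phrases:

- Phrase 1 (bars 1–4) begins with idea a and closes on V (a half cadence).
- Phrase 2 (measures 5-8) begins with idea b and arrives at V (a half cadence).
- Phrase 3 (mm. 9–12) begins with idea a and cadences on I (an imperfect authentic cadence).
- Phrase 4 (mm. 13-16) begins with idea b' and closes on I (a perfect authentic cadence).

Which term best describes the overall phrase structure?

Four phrases in two halves: the first half (mm. 1–8) ends with a half cadence, the second (bars 9-16) with a perfect authentic cadence — a large antecedent–consequent pair, i.e. a double period.
Phrase 3 begins with the same material as phrase 1, making it parallel.

parallel double period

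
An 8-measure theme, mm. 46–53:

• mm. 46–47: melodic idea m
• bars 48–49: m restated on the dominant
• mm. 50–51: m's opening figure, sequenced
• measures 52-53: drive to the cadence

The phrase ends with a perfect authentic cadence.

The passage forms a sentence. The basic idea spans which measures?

measures 46–47

The presentation of a sentence is the basic idea (measures 46-47) plus its repetition (bars 48–49); the basic idea is therefore bars 46–47.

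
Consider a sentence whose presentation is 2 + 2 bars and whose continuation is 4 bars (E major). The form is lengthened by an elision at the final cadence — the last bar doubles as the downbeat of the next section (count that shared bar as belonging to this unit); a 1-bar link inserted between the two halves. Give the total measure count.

Basic sentence: 2 + 2 + 4 = 8 bars.
8 (basic form) + 1 (link) = 9.
The elision shares a bar with the next section but does not change this unit's count.

9 measures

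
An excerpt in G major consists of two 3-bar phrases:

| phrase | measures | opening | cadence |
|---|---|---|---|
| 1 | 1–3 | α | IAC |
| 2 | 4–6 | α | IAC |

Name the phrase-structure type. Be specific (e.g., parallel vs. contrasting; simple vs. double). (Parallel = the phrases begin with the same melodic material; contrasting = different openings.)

repeated phrase

Both phrases have the same opening (α) and the same cadence (imperfect authentic cadence): the second is a restatement, not a consequent, so this is a repeated phrase rather than a period.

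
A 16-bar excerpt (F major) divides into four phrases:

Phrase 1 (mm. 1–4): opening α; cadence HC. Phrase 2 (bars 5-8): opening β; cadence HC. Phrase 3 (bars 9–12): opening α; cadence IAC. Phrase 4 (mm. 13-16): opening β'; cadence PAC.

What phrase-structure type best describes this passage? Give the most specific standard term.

Four phrases in two halves: the first half (mm. 1-8) ends with a half cadence, the second (mm. 9–16) with a perfect authentic cadence — a large antecedent–consequent pair, i.e. a double period.
Phrase 3 begins with the same material as phrase 1, making it parallel.

parallel double period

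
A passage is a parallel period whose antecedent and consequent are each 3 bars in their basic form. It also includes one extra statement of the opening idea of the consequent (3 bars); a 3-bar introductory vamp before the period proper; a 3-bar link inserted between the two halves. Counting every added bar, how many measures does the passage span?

Basic parallel period: 3 + 3 = 6 bars.
6 (basic form) + 3 (extra statement) + 3 (introduction) + 3 (link) = 15.

15 measures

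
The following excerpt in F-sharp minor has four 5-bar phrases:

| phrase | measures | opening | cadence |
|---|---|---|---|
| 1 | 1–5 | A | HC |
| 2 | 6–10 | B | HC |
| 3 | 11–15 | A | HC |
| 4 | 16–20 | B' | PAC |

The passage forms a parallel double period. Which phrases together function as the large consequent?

In a double period the first pair of phrases (ending half cadence) is the large antecedent and the second pair (ending perfect authentic cadence) is the large consequent; the consequent is phrases 3 and 4.

phrases 3 and 4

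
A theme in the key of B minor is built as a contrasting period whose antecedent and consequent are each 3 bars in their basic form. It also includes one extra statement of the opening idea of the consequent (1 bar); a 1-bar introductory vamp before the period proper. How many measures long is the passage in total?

8 measures

Basic contrasting period: 3 + 3 = 6 bars.
6 (basic form) + 1 (extra statement) + 1 (introduction) = 8.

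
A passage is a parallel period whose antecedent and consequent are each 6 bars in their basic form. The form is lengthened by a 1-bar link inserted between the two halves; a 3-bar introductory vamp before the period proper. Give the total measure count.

16 measures

Basic parallel period: 6 + 6 = 12 bars.
12 (basic form) + 1 (link) + 3 (introduction) = 16.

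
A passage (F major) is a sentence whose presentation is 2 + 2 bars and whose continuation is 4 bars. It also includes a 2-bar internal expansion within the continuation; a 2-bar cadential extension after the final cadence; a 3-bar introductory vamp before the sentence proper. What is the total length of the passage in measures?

Basic sentence: 2 + 2 + 4 = 8 bars.
8 (basic form) + 2 (internal expansion) + 2 (cadential extension) + 3 (introduction) = 15.

15 measures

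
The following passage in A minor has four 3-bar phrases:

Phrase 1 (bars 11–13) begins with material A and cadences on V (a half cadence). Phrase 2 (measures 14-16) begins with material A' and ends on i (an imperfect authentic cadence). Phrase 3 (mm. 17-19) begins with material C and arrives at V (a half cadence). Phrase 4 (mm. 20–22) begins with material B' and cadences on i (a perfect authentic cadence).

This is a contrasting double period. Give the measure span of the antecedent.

measures 11–16

In a double period the first pair of phrases (ending imperfect authentic cadence) is the large antecedent and the second pair (ending perfect authentic cadence) is the large consequent; the antecedent is measures 11–16.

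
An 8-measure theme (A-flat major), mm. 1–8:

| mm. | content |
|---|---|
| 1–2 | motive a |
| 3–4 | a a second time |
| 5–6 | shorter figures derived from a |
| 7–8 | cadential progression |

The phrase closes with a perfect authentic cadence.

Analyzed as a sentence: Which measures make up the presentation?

measures 1–4

The presentation of a sentence is the basic idea (mm. 1–2) plus its repetition (mm. 3–4); the presentation is therefore mm. 1-4.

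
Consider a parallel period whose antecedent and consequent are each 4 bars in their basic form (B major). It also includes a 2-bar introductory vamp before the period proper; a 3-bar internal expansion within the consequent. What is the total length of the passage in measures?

Basic parallel period: 4 + 4 = 8 bars.
8 (basic form) + 2 (introduction) + 3 (internal expansion) = 13.

13 measures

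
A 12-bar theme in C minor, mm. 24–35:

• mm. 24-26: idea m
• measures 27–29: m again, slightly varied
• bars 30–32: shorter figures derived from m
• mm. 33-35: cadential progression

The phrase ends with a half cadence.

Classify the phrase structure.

Basic idea (mm. 24-26) + its repetition (bars 27–29) form the presentation; fragmentation and cadence (bars 30-35) form the continuation — the 12-bar whole is a sentence.

sentence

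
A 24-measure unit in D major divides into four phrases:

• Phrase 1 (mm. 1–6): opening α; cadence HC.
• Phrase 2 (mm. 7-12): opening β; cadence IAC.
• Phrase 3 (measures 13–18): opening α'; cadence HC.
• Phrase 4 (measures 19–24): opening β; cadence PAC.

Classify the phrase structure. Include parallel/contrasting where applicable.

Four phrases in two halves: the first half (mm. 1–12) ends with an imperfect authentic cadence, the second (mm. 13-24) with a perfect authentic cadence — a large antecedent–consequent pair, i.e. a double period.
Phrase 3 begins with the same material as phrase 1, making it parallel.

parallel double period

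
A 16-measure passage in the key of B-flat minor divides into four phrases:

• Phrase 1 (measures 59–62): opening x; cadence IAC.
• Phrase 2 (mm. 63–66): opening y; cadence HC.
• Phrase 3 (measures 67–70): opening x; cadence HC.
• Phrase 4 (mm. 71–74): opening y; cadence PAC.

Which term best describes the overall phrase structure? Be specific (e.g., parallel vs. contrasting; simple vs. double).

parallel double period

Four phrases in two halves: the first half (mm. 59–66) ends with a half cadence, the second (mm. 67–74) with a perfect authentic cadence — a large antecedent–consequent pair, i.e. a double period.
Phrase 3 begins with the same material as phrase 1, making it parallel.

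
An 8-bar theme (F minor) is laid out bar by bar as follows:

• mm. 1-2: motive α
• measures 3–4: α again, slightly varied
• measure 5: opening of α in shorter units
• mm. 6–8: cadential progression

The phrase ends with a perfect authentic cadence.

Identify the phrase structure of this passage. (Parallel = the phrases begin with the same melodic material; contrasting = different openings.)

sentence

Basic idea (mm. 1–2) + its repetition (mm. 3–4) form the presentation; fragmentation and cadence (mm. 5-8) form the continuation — the 8-bar whole is a sentence.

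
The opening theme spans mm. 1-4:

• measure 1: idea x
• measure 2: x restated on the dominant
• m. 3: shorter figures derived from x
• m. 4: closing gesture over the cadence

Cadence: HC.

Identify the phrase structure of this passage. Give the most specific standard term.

Basic idea (m. 1) + its repetition (measure 2) form the presentation; fragmentation and cadence (measures 3–4) form the continuation — the 4-bar whole is a sentence.

sentence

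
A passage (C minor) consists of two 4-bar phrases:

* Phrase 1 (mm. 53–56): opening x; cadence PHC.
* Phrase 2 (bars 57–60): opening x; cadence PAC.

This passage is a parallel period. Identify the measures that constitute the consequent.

measures 57–60

The antecedent is the phrase ending with the weaker cadence (Phrygian half cadence, phrase 1) and the consequent the one ending more conclusively (perfect authentic cadence, phrase 2); the consequent is mm. 57-60.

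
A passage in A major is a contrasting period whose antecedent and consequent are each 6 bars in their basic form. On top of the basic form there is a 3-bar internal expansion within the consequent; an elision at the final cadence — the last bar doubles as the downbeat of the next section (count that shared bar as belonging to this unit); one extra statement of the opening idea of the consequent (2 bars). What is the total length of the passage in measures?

Basic contrasting period: 6 + 6 = 12 bars.
12 (basic form) + 3 (internal expansion) + 2 (extra statement) = 17.
The elision shares a bar with the next section but does not change this unit's count.

17 measures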